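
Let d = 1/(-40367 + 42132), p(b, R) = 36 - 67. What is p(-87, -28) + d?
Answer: -54714/1765 ≈ -30.999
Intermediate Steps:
p(b, R) = -31
d = 1/1765 ≈ 0.00056657
p(-87, -28) + d = -31 + 1/1765 = -54714/1765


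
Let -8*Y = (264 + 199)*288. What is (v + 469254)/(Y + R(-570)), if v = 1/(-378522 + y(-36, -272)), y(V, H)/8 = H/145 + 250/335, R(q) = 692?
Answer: -1725648278279873/58750606055472 ≈ -29.372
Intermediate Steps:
Y = -16668 (Y = -(264 + 199)*288/8 = -463*288/8 = -⅛*133344 = -16668)
y(V, H) = 400/67 + 8*H/145 (y(V, H) = 8*(H/145 + 250/335) = 8*(H*(1/145) + 250*(1/335)) = 8*(H/145 + 50/67) = 8*(50/67 + H/145) = 400/67 + 8*H/145)
v = -9715/3677429022 (v = 1/(-378522 + (400/67 + (8/145)*(-272))) = 1/(-378522 + (400/67 - 2176/145)) = 1/(-378522 - 87792/9715) = 1/(-3677429022/9715) = -9715/3677429022 ≈ -2.6418e-6)
(v + 469254)/(Y + R(-570)) = (-9715/3677429022 + 469254)/(-16668 + 692) = (1725648278279873/3677429022)/(-15976) = (1725648278279873/3677429022)*(-1/15976) = -1725648278279873/58750606055472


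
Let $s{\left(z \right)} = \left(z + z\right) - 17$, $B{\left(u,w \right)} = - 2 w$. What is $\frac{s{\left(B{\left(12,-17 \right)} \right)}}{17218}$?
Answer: $\frac{51}{17218} \approx 0.002962$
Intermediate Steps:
$s{\left(z \right)} = -17 + 2 z$ ($s{\left(z \right)} = 2 z - 17 = -17 + 2 z$)
$\frac{s{\left(B{\left(12,-17 \right)} \right)}}{17218} = \frac{-17 + 2 \left(\left(-2\right) \left(-17\right)\right)}{17218} = \left(-17 + 2 \cdot 34\right) \frac{1}{17218} = \left(-17 + 68\right) \frac{1}{17218} = 51 \cdot \frac{1}{17218} = \frac{51}{17218}$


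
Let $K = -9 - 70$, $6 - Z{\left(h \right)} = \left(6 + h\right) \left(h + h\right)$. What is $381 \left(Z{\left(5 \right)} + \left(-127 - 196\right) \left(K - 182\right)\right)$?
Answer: $32079819$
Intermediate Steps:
$Z{\left(h \right)} = 6 - 2 h \left(6 + h\right)$ ($Z{\left(h \right)} = 6 - \left(6 + h\right) \left(h + h\right) = 6 - \left(6 + h\right) 2 h = 6 - 2 h \left(6 + h\right)$)
$K = -79$ ($K = -9 - 70 = -79$)
$381 \left(Z{\left(5 \right)} + \left(-127 - 196\right) \left(K - 182\right)\right) = 381 \left(\left(6 - 60 - 2 \cdot 5^{2}\right) + \left(-127 - 196\right) \left(-79 - 182\right)\right) = 381 \left(\left(6 - 60 - 50\right) - -84303\right) = 381 \left(\left(6 - 60 - 50\right) + 84303\right) = 381 \left(-104 + 84303\right) = 381 \cdot 84199 = 32079819$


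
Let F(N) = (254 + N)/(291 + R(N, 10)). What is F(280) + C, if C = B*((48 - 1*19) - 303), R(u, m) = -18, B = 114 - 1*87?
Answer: -673040/91 ≈ -7396.0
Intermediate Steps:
B = 27 (B = 114 - 87 = 27)
C = -7398 (C = 27*((48 - 1*19) - 303) = 27*((48 - 19) - 303) = 27*(29 - 303) = 27*(-274) = -7398)
F(N) = 254/273 + N/273 (F(N) = (254 + N)/(291 - 18) = (254 + N)/273 = (254 + N)*(1/273) = 254/273 + N/273)
F(280) + C = (254/273 + (1/273)*280) - 7398 = (254/273 + 40/39) - 7398 = 178/91 - 7398 = -673040/91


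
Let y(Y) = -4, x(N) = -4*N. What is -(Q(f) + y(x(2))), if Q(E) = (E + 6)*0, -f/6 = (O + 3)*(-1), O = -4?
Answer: 4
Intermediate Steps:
f = -6 (f = -6*(-4 + 3)*(-1) = -(-6)*(-1) = -6*1 = -6)
Q(E) = 0 (Q(E) = (6 + E)*0 = 0)
-(Q(f) + y(x(2))) = -(0 - 4) = -1*(-4) = 4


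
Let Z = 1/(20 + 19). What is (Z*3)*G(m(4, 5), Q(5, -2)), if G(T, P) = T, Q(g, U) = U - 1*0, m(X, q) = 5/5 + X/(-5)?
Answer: 1/65 ≈ 0.015385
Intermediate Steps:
m(X, q) = 1 - X/5 (m(X, q) = 5*(1/5) + X*(-1/5) = 1 - X/5)
Q(g, U) = U (Q(g, U) = U + 0 = U)
Z = 1/39 ≈ 0.025641
(Z*3)*G(m(4, 5), Q(5, -2)) = ((1/39)*3)*(1 - 1/5*4) = (1 - 4/5)/13 = (1/13)*(1/5) = 1/65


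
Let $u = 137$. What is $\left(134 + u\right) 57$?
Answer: $15447$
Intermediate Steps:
$\left(134 + u\right) 57 = \left(134 + 137\right) 57 = 271 \cdot 57 = 15447$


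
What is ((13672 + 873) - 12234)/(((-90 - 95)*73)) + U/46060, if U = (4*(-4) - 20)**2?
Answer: -4447109/31102015 ≈ -0.14298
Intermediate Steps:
U = 1296 (U = (-16 - 20)**2 = (-36)**2 = 1296)
((13672 + 873) - 12234)/(((-90 - 95)*73)) + U/46060 = ((13672 + 873) - 12234)/(((-90 - 95)*73)) + 1296/46060 = (14545 - 12234)/((-185*73)) + 1296*(1/46060) = 2311/(-13505) + 324/11515 = 2311*(-1/13505) + 324/11515 = -2311/13505 + 324/11515 = -4447109/31102015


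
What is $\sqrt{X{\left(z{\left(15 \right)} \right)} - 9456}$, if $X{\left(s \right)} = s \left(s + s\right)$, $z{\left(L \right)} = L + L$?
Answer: $2 i \sqrt{1914} \approx 87.499 i$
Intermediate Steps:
$z{\left(L \right)} = 2 L$
$X{\left(s \right)} = 2 s^{2}$ ($X{\left(s \right)} = s 2 s = 2 s^{2}$)
$\sqrt{X{\left(z{\left(15 \right)} \right)} - 9456} = \sqrt{2 \left(2 \cdot 15\right)^{2} - 9456} = \sqrt{2 \cdot 30^{2} - 9456} = \sqrt{2 \cdot 900 - 9456} = \sqrt{1800 - 9456} = \sqrt{-7656} = 2 i \sqrt{1914}$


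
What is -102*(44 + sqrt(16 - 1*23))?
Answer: -4488 - 102*I*sqrt(7) ≈ -4488.0 - 269.87*I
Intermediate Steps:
-102*(44 + sqrt(16 - 1*23)) = -102*(44 + sqrt(16 - 23)) = -102*(44 + sqrt(-7)) = -102*(44 + I*sqrt(7)) = -4488 - 102*I*sqrt(7)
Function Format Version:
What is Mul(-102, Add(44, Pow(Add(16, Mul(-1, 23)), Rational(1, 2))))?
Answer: Add(-4488, Mul(-102, I, Pow(7, Rational(1, 2)))) ≈ Add(-4488.0, Mul(-269.87, I))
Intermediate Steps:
Mul(-102, Add(44, Pow(Add(16, Mul(-1, 23)), Rational(1, 2)))) = Mul(-102, Add(44, Pow(Add(16, -23), Rational(1, 2)))) = Mul(-102, Add(44, Pow(-7, Rational(1, 2)))) = Mul(-102, Add(44, Mul(I, Pow(7, Rational(1, 2))))) = Add(-4488, Mul(-102, I, Pow(7, Rational(1, 2))))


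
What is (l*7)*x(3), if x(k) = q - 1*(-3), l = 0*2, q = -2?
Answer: 0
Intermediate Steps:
l = 0
x(k) = 1 (x(k) = -2 - 1*(-3) = -2 + 3 = 1)
(l*7)*x(3) = (0*7)*1 = 0*1 = 0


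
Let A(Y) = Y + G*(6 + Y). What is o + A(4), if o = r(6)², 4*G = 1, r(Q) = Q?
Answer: 85/2 ≈ 42.500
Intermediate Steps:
G = ¼ (G = (¼)*1 = ¼ ≈ 0.25000)
o = 36 (o = 6² = 36)
A(Y) = 3/2 + 5*Y/4 (A(Y) = Y + (6 + Y)/4 = Y + (3/2 + Y/4) = 3/2 + 5*Y/4)
o + A(4) = 36 + (3/2 + (5/4)*4) = 36 + (3/2 + 5) = 36 + 13/2 = 85/2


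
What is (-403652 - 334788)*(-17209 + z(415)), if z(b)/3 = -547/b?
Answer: 1054990914688/83 ≈ 1.2711e+10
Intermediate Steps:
z(b) = -1641/b (z(b) = 3*(-547/b) = -1641/b)
(-403652 - 334788)*(-17209 + z(415)) = (-403652 - 334788)*(-17209 - 1641/415) = -738440*(-17209 - 1641*1/415) = -738440*(-17209 - 1641/415) = -738440*(-7143376/415) = 1054990914688/83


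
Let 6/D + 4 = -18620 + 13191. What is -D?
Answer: 2/1811 ≈ 0.0011044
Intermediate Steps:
D = -2/1811 (D = 6/(-4 + (-18620 + 13191)) = 6/(-4 - 5429) = 6/(-5433) = 6*(-1/5433) = -2/1811 ≈ -0.0011044)
-D = -1*(-2/1811) = 2/1811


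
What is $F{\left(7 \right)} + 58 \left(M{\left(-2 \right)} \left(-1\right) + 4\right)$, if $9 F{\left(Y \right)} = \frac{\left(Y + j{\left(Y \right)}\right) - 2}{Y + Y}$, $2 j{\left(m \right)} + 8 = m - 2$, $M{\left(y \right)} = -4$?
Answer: $\frac{16705}{36} \approx 464.03$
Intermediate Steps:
$j{\left(m \right)} = -5 + \frac{m}{2}$ ($j{\left(m \right)} = -4 + \frac{m - 2}{2} = -4 + \frac{-2 + m}{2} = -4 + \left(-1 + \frac{m}{2}\right) = -5 + \frac{m}{2}$)
$F{\left(Y \right)} = \frac{-7 + \frac{3 Y}{2}}{18 Y}$ ($F{\left(Y \right)} = \frac{\left(\left(Y + \left(-5 + \frac{Y}{2}\right)\right) - 2\right) \frac{1}{Y + Y}}{9} = \frac{\left(\left(-5 + \frac{3 Y}{2}\right) - 2\right) \frac{1}{2 Y}}{9} = \frac{\left(-7 + \frac{3 Y}{2}\right) \frac{1}{2 Y}}{9} = \frac{\frac{1}{2} \frac{1}{Y} \left(-7 + \frac{3 Y}{2}\right)}{9} = \frac{-7 + \frac{3 Y}{2}}{18 Y}$)
$F{\left(7 \right)} + 58 \left(M{\left(-2 \right)} \left(-1\right) + 4\right) = \frac{-14 + 3 \cdot 7}{36 \cdot 7} + 58 \left(\left(-4\right) \left(-1\right) + 4\right) = \frac{1}{36} \cdot \frac{1}{7} \left(-14 + 21\right) + 58 \left(4 + 4\right) = \frac{1}{36} \cdot \frac{1}{7} \cdot 7 + 58 \cdot 8 = \frac{1}{36} + 464 = \frac{16705}{36}$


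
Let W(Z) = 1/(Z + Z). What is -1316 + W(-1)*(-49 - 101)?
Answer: -1241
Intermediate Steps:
W(Z) = 1/(2*Z)
-1316 + W(-1)*(-49 - 101) = -1316 + ((½)/(-1))*(-49 - 101) = -1316 + ((½)*(-1))*(-150) = -1316 - ½*(-150) = -1316 + 75 = -1241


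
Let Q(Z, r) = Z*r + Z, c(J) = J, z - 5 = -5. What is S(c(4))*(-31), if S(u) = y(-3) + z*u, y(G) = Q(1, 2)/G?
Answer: 31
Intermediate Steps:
z = 0 (z = 5 - 5 = 0)
Q(Z, r) = Z + Z*r
y(G) = 3/G (y(G) = (1*(1 + 2))/G = (1*3)/G = 3/G)
S(u) = -1 (S(u) = 3/(-3) + 0*u = 3*(-1/3) + 0 = -1 + 0 = -1)
S(c(4))*(-31) = -1*(-31) = 31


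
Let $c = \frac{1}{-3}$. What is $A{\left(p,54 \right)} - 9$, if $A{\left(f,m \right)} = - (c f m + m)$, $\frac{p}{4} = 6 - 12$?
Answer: $-495$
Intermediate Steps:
$p = -24$ ($p = 4 \left(6 - 12\right) = 4 \left(-6\right) = -24$)
$c = - \frac{1}{3} \approx -0.33333$
$A{\left(f,m \right)} = - m + \frac{f m}{3}$ ($A{\left(f,m \right)} = - (- \frac{f}{3} m + m) = - (- \frac{f m}{3} + m) = - (m - \frac{f m}{3}) = - m + \frac{f m}{3}$)
$A{\left(p,54 \right)} - 9 = \frac{1}{3} \cdot 54 \left(-3 - 24\right) - 9 = \frac{1}{3} \cdot 54 \left(-27\right) - 9 = -486 - 9 = -495$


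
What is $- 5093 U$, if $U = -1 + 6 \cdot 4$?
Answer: $-117139$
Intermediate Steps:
$U = 23$ ($U = -1 + 24 = 23$)
$- 5093 U = \left(-5093\right) 23 = -117139$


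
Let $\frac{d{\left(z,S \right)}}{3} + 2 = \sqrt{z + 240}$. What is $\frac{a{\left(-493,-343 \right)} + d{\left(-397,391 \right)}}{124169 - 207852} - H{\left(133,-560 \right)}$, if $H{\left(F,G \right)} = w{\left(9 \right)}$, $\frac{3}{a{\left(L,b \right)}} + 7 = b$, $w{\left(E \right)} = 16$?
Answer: $- \frac{468622697}{29289050} - \frac{3 i \sqrt{157}}{83683} \approx -16.0 - 0.00044919 i$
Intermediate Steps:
$d{\left(z,S \right)} = -6 + 3 \sqrt{240 + z}$ ($d{\left(z,S \right)} = -6 + 3 \sqrt{z + 240} = -6 + 3 \sqrt{240 + z}$)
$a{\left(L,b \right)} = \frac{3}{-7 + b}$
$H{\left(F,G \right)} = 16$
$\frac{a{\left(-493,-343 \right)} + d{\left(-397,391 \right)}}{124169 - 207852} - H{\left(133,-560 \right)} = \frac{\frac{3}{-7 - 343} - \left(6 - 3 \sqrt{240 - 397}\right)}{124169 - 207852} - 16 = \frac{\frac{3}{-350} - \left(6 - 3 \sqrt{-157}\right)}{-83683} - 16 = \left(3 \left(- \frac{1}{350}\right) - \left(6 - 3 i \sqrt{157}\right)\right) \left(- \frac{1}{83683}\right) - 16 = \left(- \frac{3}{350} - \left(6 - 3 i \sqrt{157}\right)\right) \left(- \frac{1}{83683}\right) - 16 = \left(- \frac{2103}{350} + 3 i \sqrt{157}\right) \left(- \frac{1}{83683}\right) - 16 = \left(\frac{2103}{29289050} - \frac{3 i \sqrt{157}}{83683}\right) - 16 = - \frac{468622697}{29289050} - \frac{3 i \sqrt{157}}{83683}$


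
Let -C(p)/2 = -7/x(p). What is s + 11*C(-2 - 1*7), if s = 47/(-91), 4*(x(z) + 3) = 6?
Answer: -28169/273 ≈ -103.18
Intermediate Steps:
x(z) = -3/2 (x(z) = -3 + (1/4)*6 = -3 + 3/2 = -3/2)
s = -47/91 (s = 47*(-1/91) = -47/91 ≈ -0.51648)
C(p) = -28/3 (C(p) = -(-14)/(-3/2) = -(-14)*(-2)/3 = -2*14/3 = -28/3)
s + 11*C(-2 - 1*7) = -47/91 + 11*(-28/3) = -47/91 - 308/3 = -28169/273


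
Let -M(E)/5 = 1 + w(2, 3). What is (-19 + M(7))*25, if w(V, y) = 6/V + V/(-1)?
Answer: -725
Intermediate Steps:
w(V, y) = -V + 6/V (w(V, y) = 6/V + V*(-1) = 6/V - V = -V + 6/V)
M(E) = -10 (M(E) = -5*(1 + (-1*2 + 6/2)) = -5*(1 + (-2 + 6*(½))) = -5*(1 + (-2 + 3)) = -5*(1 + 1) = -5*2 = -10)
(-19 + M(7))*25 = (-19 - 10)*25 = -29*25 = -725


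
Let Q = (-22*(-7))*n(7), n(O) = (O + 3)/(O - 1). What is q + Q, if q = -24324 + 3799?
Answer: -60805/3 ≈ -20268.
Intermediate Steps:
n(O) = (3 + O)/(-1 + O)
q = -20525
Q = 770/3 (Q = (-22*(-7))*((3 + 7)/(-1 + 7)) = 154*(10/6) = 154*((⅙)*10) = 154*(5/3) = 770/3 ≈ 256.67)
q + Q = -20525 + 770/3 = -60805/3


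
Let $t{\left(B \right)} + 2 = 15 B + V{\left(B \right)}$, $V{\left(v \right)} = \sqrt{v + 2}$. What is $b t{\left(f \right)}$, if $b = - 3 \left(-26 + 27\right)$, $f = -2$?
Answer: $96$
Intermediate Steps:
$V{\left(v \right)} = \sqrt{2 + v}$
$b = -3$ ($b = \left(-3\right) 1 = -3$)
$t{\left(B \right)} = -2 + \sqrt{2 + B} + 15 B$ ($t{\left(B \right)} = -2 + \left(15 B + \sqrt{2 + B}\right) = -2 + \left(\sqrt{2 + B} + 15 B\right) = -2 + \sqrt{2 + B} + 15 B$)
$b t{\left(f \right)} = - 3 \left(-2 + \sqrt{2 - 2} + 15 \left(-2\right)\right) = - 3 \left(-2 + \sqrt{0} - 30\right) = - 3 \left(-2 + 0 - 30\right) = \left(-3\right) \left(-32\right) = 96$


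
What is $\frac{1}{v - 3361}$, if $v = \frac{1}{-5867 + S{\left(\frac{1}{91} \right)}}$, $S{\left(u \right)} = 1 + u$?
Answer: $- \frac{533805}{1794118696} \approx -0.00029753$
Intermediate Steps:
$v = - \frac{91}{533805}$ ($v = \frac{1}{-5867 + \left(1 + \frac{1}{91}\right)} = \frac{1}{-5867 + \frac{92}{91}} = \frac{1}{- \frac{533805}{91}} = - \frac{91}{533805} \approx -0.00017047$)
$\frac{1}{v - 3361} = \frac{1}{- \frac{91}{533805} - 3361} = \frac{1}{- \frac{1794118696}{533805}} = - \frac{533805}{1794118696}$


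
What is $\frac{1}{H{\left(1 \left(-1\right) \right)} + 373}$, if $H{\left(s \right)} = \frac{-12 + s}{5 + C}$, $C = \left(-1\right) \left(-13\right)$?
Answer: $\frac{18}{6701} \approx 0.0026862$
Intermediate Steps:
$C = 13$
$H{\left(s \right)} = - \frac{2}{3} + \frac{s}{18}$ ($H{\left(s \right)} = \frac{-12 + s}{5 + 13} = \frac{-12 + s}{18} = \left(-12 + s\right) \frac{1}{18} = - \frac{2}{3} + \frac{s}{18}$)
$\frac{1}{H{\left(1 \left(-1\right) \right)} + 373} = \frac{1}{\left(- \frac{2}{3} + \frac{1 \left(-1\right)}{18}\right) + 373} = \frac{1}{\left(- \frac{2}{3} + \frac{1}{18} \left(-1\right)\right) + 373} = \frac{1}{\left(- \frac{2}{3} - \frac{1}{18}\right) + 373} = \frac{1}{- \frac{13}{18} + 373} = \frac{1}{\frac{6701}{18}} = \frac{18}{6701}$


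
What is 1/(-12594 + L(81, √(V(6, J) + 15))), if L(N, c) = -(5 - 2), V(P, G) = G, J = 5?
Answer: -1/12597 ≈ -7.9384e-5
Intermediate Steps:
L(N, c) = -3 (L(N, c) = -1*3 = -3)
1/(-12594 + L(81, √(V(6, J) + 15))) = 1/(-12594 - 3) = 1/(-12597) = -1/12597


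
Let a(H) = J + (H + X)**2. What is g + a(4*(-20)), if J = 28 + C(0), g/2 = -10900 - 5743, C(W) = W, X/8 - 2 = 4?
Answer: -32234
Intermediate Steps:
X = 48 (X = 16 + 8*4 = 16 + 32 = 48)
g = -33286 (g = 2*(-10900 - 5743) = 2*(-16643) = -33286)
J = 28 (J = 28 + 0 = 28)
a(H) = 28 + (48 + H)**2 (a(H) = 28 + (H + 48)**2 = 28 + (48 + H)**2)
g + a(4*(-20)) = -33286 + (28 + (48 + 4*(-20))**2) = -33286 + (28 + (48 - 80)**2) = -33286 + (28 + (-32)**2) = -33286 + (28 + 1024) = -33286 + 1052 = -32234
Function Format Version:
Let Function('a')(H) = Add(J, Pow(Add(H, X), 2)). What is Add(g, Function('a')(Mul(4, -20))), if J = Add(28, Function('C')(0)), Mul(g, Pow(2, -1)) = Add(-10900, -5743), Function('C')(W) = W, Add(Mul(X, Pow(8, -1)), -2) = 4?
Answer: -32234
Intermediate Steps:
X = 48 (X = Add(16, Mul(8, 4)) = Add(16, 32) = 48)
g = -33286 (g = Mul(2, Add(-10900, -5743)) = Mul(2, -16643) = -33286)
J = 28 (J = Add(28, 0) = 28)
Function('a')(H) = Add(28, Pow(Add(48, H), 2)) (Function('a')(H) = Add(28, Pow(Add(H, 48), 2)) = Add(28, Pow(Add(48, H), 2)))
Add(g, Function('a')(Mul(4, -20))) = Add(-33286, Add(28, Pow(Add(48, Mul(4, -20)), 2))) = Add(-33286, Add(28, Pow(Add(48, -80), 2))) = Add(-33286, Add(28, Pow(-32, 2))) = Add(-33286, Add(28, 1024)) = Add(-33286, 1052) = -32234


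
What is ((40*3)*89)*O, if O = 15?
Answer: 160200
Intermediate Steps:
((40*3)*89)*O = ((40*3)*89)*15 = (120*89)*15 = 10680*15 = 160200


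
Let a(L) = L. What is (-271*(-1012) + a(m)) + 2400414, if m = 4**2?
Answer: 2674682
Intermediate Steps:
m = 16
(-271*(-1012) + a(m)) + 2400414 = (-271*(-1012) + 16) + 2400414 = (274252 + 16) + 2400414 = 274268 + 2400414 = 2674682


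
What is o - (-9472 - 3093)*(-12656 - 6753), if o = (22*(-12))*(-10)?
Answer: -243871445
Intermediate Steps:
o = 2640 (o = -264*(-10) = 2640)
o - (-9472 - 3093)*(-12656 - 6753) = 2640 - (-9472 - 3093)*(-12656 - 6753) = 2640 - (-12565)*(-19409) = 2640 - 1*243874085 = 2640 - 243874085 = -243871445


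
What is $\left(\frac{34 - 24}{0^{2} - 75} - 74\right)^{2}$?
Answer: $\frac{1236544}{225} \approx 5495.8$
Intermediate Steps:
$\left(\frac{34 - 24}{0^{2} - 75} - 74\right)^{2} = \left(\frac{10}{0 - 75} - 74\right)^{2} = \left(\frac{10}{-75} - 74\right)^{2} = \left(10 \left(- \frac{1}{75}\right) - 74\right)^{2} = \left(- \frac{2}{15} - 74\right)^{2} = \left(- \frac{1112}{15}\right)^{2} = \frac{1236544}{225}$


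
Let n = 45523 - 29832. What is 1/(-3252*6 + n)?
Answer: -1/3821 ≈ -0.00026171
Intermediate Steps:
n = 15691
1/(-3252*6 + n) = 1/(-3252*6 + 15691) = 1/(-19512 + 15691) = 1/(-3821) = -1/3821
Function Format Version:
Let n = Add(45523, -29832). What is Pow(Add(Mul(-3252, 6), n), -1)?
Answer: Rational(-1, 3821) ≈ -0.00026171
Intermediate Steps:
n = 15691
Pow(Add(Mul(-3252, 6), n), -1) = Pow(Add(Mul(-3252, 6), 15691), -1) = Pow(Add(-19512, 15691), -1) = Pow(-3821, -1) = Rational(-1, 3821)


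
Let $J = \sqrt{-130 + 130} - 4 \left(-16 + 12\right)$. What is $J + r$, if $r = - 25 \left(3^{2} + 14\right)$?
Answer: $-559$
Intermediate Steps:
$J = 16$ ($J = \sqrt{0} - -16 = 0 + 16 = 16$)
$r = -575$ ($r = - 25 \left(9 + 14\right) = \left(-25\right) 23 = -575$)
$J + r = 16 - 575 = -559$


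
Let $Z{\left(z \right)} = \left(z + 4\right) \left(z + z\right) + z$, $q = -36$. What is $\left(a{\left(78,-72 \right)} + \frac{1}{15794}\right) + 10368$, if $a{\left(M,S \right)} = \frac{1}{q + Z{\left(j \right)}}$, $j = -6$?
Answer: $\frac{736880920}{71073} \approx 10368.0$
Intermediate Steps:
$Z{\left(z \right)} = z + 2 z \left(4 + z\right)$ ($Z{\left(z \right)} = \left(4 + z\right) 2 z + z = 2 z \left(4 + z\right) + z = z + 2 z \left(4 + z\right)$)
$a{\left(M,S \right)} = - \frac{1}{18}$ ($a{\left(M,S \right)} = \frac{1}{-36 - 6 \left(9 + 2 \left(-6\right)\right)} = \frac{1}{-36 - 6 \left(9 - 12\right)} = \frac{1}{-36 - -18} = \frac{1}{-36 + 18} = \frac{1}{-18} = - \frac{1}{18}$)
$\left(a{\left(78,-72 \right)} + \frac{1}{15794}\right) + 10368 = \left(- \frac{1}{18} + \frac{1}{15794}\right) + 10368 = - \frac{3944}{71073} + 10368 = \frac{736880920}{71073}$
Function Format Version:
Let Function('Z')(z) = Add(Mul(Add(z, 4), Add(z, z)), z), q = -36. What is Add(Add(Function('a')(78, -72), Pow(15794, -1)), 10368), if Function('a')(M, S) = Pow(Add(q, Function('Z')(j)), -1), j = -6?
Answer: Rational(736880920, 71073) ≈ 10368.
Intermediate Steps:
Function('Z')(z) = Add(z, Mul(2, z, Add(4, z))) (Function('Z')(z) = Add(Mul(Add(4, z), Mul(2, z)), z) = Add(Mul(2, z, Add(4, z)), z) = Add(z, Mul(2, z, Add(4, z))))
Function('a')(M, S) = Rational(-1, 18) (Function('a')(M, S) = Pow(Add(-36, Mul(-6, Add(9, Mul(2, -6)))), -1) = Pow(Add(-36, Mul(-6, Add(9, -12))), -1) = Pow(Add(-36, Mul(-6, -3)), -1) = Pow(Add(-36, 18), -1) = Pow(-18, -1) = Rational(-1, 18))
Add(Add(Function('a')(78, -72), Pow(15794, -1)), 10368) = Add(Add(Rational(-1, 18), Pow(15794, -1)), 10368) = Add(Add(Rational(-1, 18), Rational(1, 15794)), 10368) = Add(Rational(-3944, 71073), 10368) = Rational(736880920, 71073)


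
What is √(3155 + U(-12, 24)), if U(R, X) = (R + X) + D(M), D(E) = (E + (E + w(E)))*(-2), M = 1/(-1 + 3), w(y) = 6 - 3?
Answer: 9*√39 ≈ 56.205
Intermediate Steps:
w(y) = 3
M = ½ (M = 1/2 = ½ ≈ 0.50000)
D(E) = -6 - 4*E (D(E) = (E + (E + 3))*(-2) = (E + (3 + E))*(-2) = (3 + 2*E)*(-2) = -6 - 4*E)
U(R, X) = -8 + R + X (U(R, X) = (R + X) + (-6 - 4*½) = (R + X) + (-6 - 2) = (R + X) - 8 = -8 + R + X)
√(3155 + U(-12, 24)) = √(3155 + (-8 - 12 + 24)) = √(3155 + 4) = √3159 = 9*√39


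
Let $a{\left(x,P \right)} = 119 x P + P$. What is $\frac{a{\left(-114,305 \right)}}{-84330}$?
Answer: $\frac{827465}{16866} \approx 49.061$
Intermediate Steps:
$a{\left(x,P \right)} = P + 119 P x$ ($a{\left(x,P \right)} = 119 P x + P = P + 119 P x$)
$\frac{a{\left(-114,305 \right)}}{-84330} = \frac{305 \left(1 + 119 \left(-114\right)\right)}{-84330} = 305 \left(1 - 13566\right) \left(- \frac{1}{84330}\right) = 305 \left(-13565\right) \left(- \frac{1}{84330}\right) = \left(-4137325\right) \left(- \frac{1}{84330}\right) = \frac{827465}{16866}$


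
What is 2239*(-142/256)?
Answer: -158969/128 ≈ -1241.9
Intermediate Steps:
2239*(-142/256) = 2239*(-142*1/256) = 2239*(-71/128) = -158969/128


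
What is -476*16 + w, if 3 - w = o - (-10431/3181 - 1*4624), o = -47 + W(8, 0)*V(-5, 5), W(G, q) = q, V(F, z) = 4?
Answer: -38786821/3181 ≈ -12193.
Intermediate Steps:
o = -47 (o = -47 + 0*4 = -47 + 0 = -47)
w = -14560325/3181 (w = 3 - (-47 - (-10431/3181 - 1*4624)) = 3 - (-47 - (-10431*1/3181 - 4624)) = 3 - (-47 - (-10431/3181 - 4624)) = 3 - (-47 - 1*(-14719375/3181)) = 3 - (-47 + 14719375/3181) = 3 - 1*14569868/3181 = 3 - 14569868/3181 = -14560325/3181 ≈ -4577.3)
-476*16 + w = -476*16 - 14560325/3181 = -7616 - 14560325/3181 = -38786821/3181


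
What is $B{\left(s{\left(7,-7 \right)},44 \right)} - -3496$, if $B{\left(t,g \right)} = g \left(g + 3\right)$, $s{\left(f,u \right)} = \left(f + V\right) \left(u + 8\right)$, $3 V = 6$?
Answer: $5564$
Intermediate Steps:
$V = 2$ ($V = \frac{1}{3} \cdot 6 = 2$)
$s{\left(f,u \right)} = \left(2 + f\right) \left(8 + u\right)$ ($s{\left(f,u \right)} = \left(f + 2\right) \left(u + 8\right) = \left(2 + f\right) \left(8 + u\right)$)
$B{\left(t,g \right)} = g \left(3 + g\right)$
$B{\left(s{\left(7,-7 \right)},44 \right)} - -3496 = 44 \left(3 + 44\right) - -3496 = 44 \cdot 47 + 3496 = 2068 + 3496 = 5564$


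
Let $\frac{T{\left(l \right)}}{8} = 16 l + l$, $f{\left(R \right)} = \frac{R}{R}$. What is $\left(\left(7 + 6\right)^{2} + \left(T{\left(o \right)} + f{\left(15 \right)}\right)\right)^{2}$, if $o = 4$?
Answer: $509796$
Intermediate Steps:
$f{\left(R \right)} = 1$
$T{\left(l \right)} = 136 l$ ($T{\left(l \right)} = 8 \left(16 l + l\right) = 8 \cdot 17 l = 136 l$)
$\left(\left(7 + 6\right)^{2} + \left(T{\left(o \right)} + f{\left(15 \right)}\right)\right)^{2} = \left(\left(7 + 6\right)^{2} + \left(136 \cdot 4 + 1\right)\right)^{2} = \left(13^{2} + \left(544 + 1\right)\right)^{2} = \left(169 + 545\right)^{2} = 714^{2} = 509796$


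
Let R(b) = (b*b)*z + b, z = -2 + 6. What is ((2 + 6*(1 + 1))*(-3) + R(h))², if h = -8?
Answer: 42436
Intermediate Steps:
z = 4
R(b) = b + 4*b² (R(b) = (b*b)*4 + b = b²*4 + b = 4*b² + b = b + 4*b²)
((2 + 6*(1 + 1))*(-3) + R(h))² = ((2 + 6*(1 + 1))*(-3) - 8*(1 + 4*(-8)))² = ((2 + 6*2)*(-3) - 8*(1 - 32))² = ((2 + 12)*(-3) - 8*(-31))² = (14*(-3) + 248)² = (-42 + 248)² = 206² = 42436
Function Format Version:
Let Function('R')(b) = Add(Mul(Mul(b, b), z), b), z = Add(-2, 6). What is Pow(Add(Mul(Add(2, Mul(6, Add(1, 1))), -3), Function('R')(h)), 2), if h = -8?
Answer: 42436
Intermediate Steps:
z = 4
Function('R')(b) = Add(b, Mul(4, Pow(b, 2))) (Function('R')(b) = Add(Mul(Mul(b, b), 4), b) = Add(Mul(Pow(b, 2), 4), b) = Add(Mul(4, Pow(b, 2)), b) = Add(b, Mul(4, Pow(b, 2))))
Pow(Add(Mul(Add(2, Mul(6, Add(1, 1))), -3), Function('R')(h)), 2) = Pow(Add(Mul(Add(2, Mul(6, Add(1, 1))), -3), Mul(-8, Add(1, Mul(4, -8)))), 2) = Pow(Add(Mul(Add(2, Mul(6, 2)), -3), Mul(-8, Add(1, -32))), 2) = Pow(Add(Mul(Add(2, 12), -3), Mul(-8, -31)), 2) = Pow(Add(Mul(14, -3), 248), 2) = Pow(Add(-42, 248), 2) = Pow(206, 2) = 42436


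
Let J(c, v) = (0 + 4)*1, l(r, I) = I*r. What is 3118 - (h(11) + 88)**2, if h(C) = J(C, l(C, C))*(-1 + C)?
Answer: -13266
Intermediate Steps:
J(c, v) = 4 (J(c, v) = 4*1 = 4)
h(C) = -4 + 4*C (h(C) = 4*(-1 + C) = -4 + 4*C)
3118 - (h(11) + 88)**2 = 3118 - ((-4 + 4*11) + 88)**2 = 3118 - ((-4 + 44) + 88)**2 = 3118 - (40 + 88)**2 = 3118 - 1*128**2 = 3118 - 1*16384 = 3118 - 16384 = -13266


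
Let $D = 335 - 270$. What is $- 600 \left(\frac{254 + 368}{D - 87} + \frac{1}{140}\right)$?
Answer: $\frac{1305870}{77} \approx 16959.0$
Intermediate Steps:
$D = 65$
$- 600 \left(\frac{254 + 368}{D - 87} + \frac{1}{140}\right) = - 600 \left(\frac{254 + 368}{65 - 87} + \frac{1}{140}\right) = - 600 \left(\frac{622}{-22} + \frac{1}{140}\right) = - 600 \left(622 \left(- \frac{1}{22}\right) + \frac{1}{140}\right) = - 600 \left(- \frac{311}{11} + \frac{1}{140}\right) = \left(-600\right) \left(- \frac{43529}{1540}\right) = \frac{1305870}{77}$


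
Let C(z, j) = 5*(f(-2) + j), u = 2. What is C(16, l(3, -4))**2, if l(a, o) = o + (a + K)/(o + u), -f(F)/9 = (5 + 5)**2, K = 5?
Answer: 20611600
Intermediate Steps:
f(F) = -900 (f(F) = -9*(5 + 5)**2 = -9*10**2 = -9*100 = -900)
l(a, o) = o + (5 + a)/(2 + o) (l(a, o) = o + (a + 5)/(o + 2) = o + (5 + a)/(2 + o))
C(z, j) = -4500 + 5*j (C(z, j) = 5*(-900 + j) = -4500 + 5*j)
C(16, l(3, -4))**2 = (-4500 + 5*((5 + 3 + (-4)**2 + 2*(-4))/(2 - 4)))**2 = (-4500 + 5*((5 + 3 + 16 - 8)/(-2)))**2 = (-4500 + 5*(-1/2*16))**2 = (-4500 + 5*(-8))**2 = (-4500 - 40)**2 = (-4540)**2 = 20611600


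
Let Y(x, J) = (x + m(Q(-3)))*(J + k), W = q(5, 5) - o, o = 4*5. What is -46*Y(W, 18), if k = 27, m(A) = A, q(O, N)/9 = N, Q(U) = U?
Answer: -45540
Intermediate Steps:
q(O, N) = 9*N
o = 20
W = 25 (W = 9*5 - 1*20 = 45 - 20 = 25)
Y(x, J) = (-3 + x)*(27 + J) (Y(x, J) = (x - 3)*(J + 27) = (-3 + x)*(27 + J))
-46*Y(W, 18) = -46*(-81 - 3*18 + 27*25 + 18*25) = -46*(-81 - 54 + 675 + 450) = -46*990 = -45540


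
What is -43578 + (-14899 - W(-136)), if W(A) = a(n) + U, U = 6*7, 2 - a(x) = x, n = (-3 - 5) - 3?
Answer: -58532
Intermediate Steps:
n = -11 (n = -8 - 3 = -11)
a(x) = 2 - x
U = 42
W(A) = 55 (W(A) = (2 - 1*(-11)) + 42 = (2 + 11) + 42 = 13 + 42 = 55)
-43578 + (-14899 - W(-136)) = -43578 + (-14899 - 1*55) = -43578 + (-14899 - 55) = -43578 - 14954 = -58532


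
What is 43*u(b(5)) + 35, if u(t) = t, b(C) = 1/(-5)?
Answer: 132/5 ≈ 26.400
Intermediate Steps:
b(C) = -1/5
43*u(b(5)) + 35 = 43*(-1/5) + 35 = -43/5 + 35 = 132/5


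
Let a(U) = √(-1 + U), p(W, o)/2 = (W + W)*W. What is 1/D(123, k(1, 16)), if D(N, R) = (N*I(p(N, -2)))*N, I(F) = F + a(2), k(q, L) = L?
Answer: 1/915561693 ≈ 1.0922e-9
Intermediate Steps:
p(W, o) = 4*W² (p(W, o) = 2*((W + W)*W) = 2*((2*W)*W) = 2*(2*W²) = 4*W²)
I(F) = 1 + F (I(F) = F + √(-1 + 2) = F + √1 = F + 1 = 1 + F)
D(N, R) = N²*(1 + 4*N²) (D(N, R) = (N*(1 + 4*N²))*N = N²*(1 + 4*N²))
1/D(123, k(1, 16)) = 1/(123² + 4*123⁴) = 1/(15129 + 4*228886641) = 1/(15129 + 915546564) = 1/915561693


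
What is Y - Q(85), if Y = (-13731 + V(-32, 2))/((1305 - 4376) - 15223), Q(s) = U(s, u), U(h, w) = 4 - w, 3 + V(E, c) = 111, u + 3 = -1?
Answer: -44243/6098 ≈ -7.2553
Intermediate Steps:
u = -4 (u = -3 - 1 = -4)
V(E, c) = 108 (V(E, c) = -3 + 111 = 108)
Q(s) = 8 (Q(s) = 4 - 1*(-4) = 4 + 4 = 8)
Y = 4541/6098 (Y = (-13731 + 108)/((1305 - 4376) - 15223) = -13623/(-3071 - 15223) = -13623/(-18294) = -13623*(-1/18294) = 4541/6098 ≈ 0.74467)
Y - Q(85) = 4541/6098 - 1*8 = 4541/6098 - 8 = -44243/6098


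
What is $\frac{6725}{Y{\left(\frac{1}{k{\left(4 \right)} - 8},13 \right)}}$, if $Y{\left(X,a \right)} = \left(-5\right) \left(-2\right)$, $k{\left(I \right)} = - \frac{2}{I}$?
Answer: $\frac{1345}{2} \approx 672.5$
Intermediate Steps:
$Y{\left(X,a \right)} = 10$
$\frac{6725}{Y{\left(\frac{1}{k{\left(4 \right)} - 8},13 \right)}} = \frac{6725}{10} = 6725 \cdot \frac{1}{10} = \frac{1345}{2}$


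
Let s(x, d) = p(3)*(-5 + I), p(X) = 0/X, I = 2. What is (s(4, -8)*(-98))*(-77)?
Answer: 0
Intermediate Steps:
p(X) = 0
s(x, d) = 0 (s(x, d) = 0*(-5 + 2) = 0*(-3) = 0)
(s(4, -8)*(-98))*(-77) = (0*(-98))*(-77) = 0*(-77) = 0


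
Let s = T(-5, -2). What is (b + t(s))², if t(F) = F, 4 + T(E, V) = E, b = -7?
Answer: 256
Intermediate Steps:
T(E, V) = -4 + E
s = -9 (s = -4 - 5 = -9)
(b + t(s))² = (-7 - 9)² = (-16)² = 256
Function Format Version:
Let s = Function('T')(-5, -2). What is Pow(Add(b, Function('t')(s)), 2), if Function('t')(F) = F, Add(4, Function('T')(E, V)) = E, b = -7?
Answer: 256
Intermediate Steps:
Function('T')(E, V) = Add(-4, E)
s = -9 (s = Add(-4, -5) = -9)
Pow(Add(b, Function('t')(s)), 2) = Pow(Add(-7, -9), 2) = Pow(-16, 2) = 256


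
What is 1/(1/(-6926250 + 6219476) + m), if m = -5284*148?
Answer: -706774/552719884769 ≈ -1.2787e-6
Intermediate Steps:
m = -782032
1/(1/(-6926250 + 6219476) + m) = 1/(1/(-6926250 + 6219476) - 782032) = 1/(1/(-706774) - 782032) = 1/(-1/706774 - 782032) = 1/(-552719884769/706774) = -706774/552719884769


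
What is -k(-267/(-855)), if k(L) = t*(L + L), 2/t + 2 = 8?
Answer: -178/855 ≈ -0.20819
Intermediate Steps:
t = ⅓ (t = 2/(-2 + 8) = 2/6 = 2*(⅙) = ⅓ ≈ 0.33333)
k(L) = 2*L/3 (k(L) = (L + L)/3 = (2*L)/3 = 2*L/3)
-k(-267/(-855)) = -2*(-267/(-855))/3 = -2*(-267*(-1/855))/3 = -2*89/(3*285) = -1*178/855 = -178/855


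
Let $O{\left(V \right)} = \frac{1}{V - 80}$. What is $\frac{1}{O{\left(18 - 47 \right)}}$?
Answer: $-109$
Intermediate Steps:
$O{\left(V \right)} = \frac{1}{-80 + V}$
$\frac{1}{O{\left(18 - 47 \right)}} = \frac{1}{\frac{1}{-80 + \left(18 - 47\right)}} = \frac{1}{\frac{1}{-80 - 29}} = \frac{1}{\frac{1}{-109}} = \frac{1}{- \frac{1}{109}} = -109$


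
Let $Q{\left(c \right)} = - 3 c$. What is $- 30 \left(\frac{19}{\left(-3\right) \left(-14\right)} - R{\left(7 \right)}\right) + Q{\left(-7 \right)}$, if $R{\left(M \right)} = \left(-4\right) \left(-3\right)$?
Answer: $\frac{2572}{7} \approx 367.43$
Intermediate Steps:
$R{\left(M \right)} = 12$
$- 30 \left(\frac{19}{\left(-3\right) \left(-14\right)} - R{\left(7 \right)}\right) + Q{\left(-7 \right)} = - 30 \left(\frac{19}{\left(-3\right) \left(-14\right)} - 12\right) - -21 = - 30 \left(\frac{19}{42} - 12\right) + 21 = \left(-30\right) \left(- \frac{485}{42}\right) + 21 = \frac{2425}{7} + 21 = \frac{2572}{7}$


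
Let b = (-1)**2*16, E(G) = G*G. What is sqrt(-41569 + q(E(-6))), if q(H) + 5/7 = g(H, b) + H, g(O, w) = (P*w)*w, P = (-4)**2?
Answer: 4*I*sqrt(114653)/7 ≈ 193.49*I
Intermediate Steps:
E(G) = G**2
P = 16
b = 16 (b = 1*16 = 16)
g(O, w) = 16*w**2 (g(O, w) = (16*w)*w = 16*w**2)
q(H) = 28667/7 + H (q(H) = -5/7 + (16*16**2 + H) = -5/7 + (16*256 + H) = -5/7 + (4096 + H) = 28667/7 + H)
sqrt(-41569 + q(E(-6))) = sqrt(-41569 + (28667/7 + (-6)**2)) = sqrt(-41569 + (28667/7 + 36)) = sqrt(-41569 + 28919/7) = sqrt(-262064/7) = 4*I*sqrt(114653)/7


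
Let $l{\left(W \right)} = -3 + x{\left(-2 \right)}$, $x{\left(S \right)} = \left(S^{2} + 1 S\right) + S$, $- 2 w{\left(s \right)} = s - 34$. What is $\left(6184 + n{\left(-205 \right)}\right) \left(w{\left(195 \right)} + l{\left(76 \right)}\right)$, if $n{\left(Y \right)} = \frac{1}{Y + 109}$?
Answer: $- \frac{99141721}{192} \approx -5.1636 \cdot 10^{5}$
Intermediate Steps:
$w{\left(s \right)} = 17 - \frac{s}{2}$ ($w{\left(s \right)} = - \frac{s - 34}{2} = - \frac{-34 + s}{2} = 17 - \frac{s}{2}$)
$x{\left(S \right)} = S^{2} + 2 S$ ($x{\left(S \right)} = \left(S^{2} + S\right) + S = \left(S + S^{2}\right) + S = S^{2} + 2 S$)
$n{\left(Y \right)} = \frac{1}{109 + Y}$
$l{\left(W \right)} = -3$ ($l{\left(W \right)} = -3 - 2 \left(2 - 2\right) = -3 - 0 = -3 + 0 = -3$)
$\left(6184 + n{\left(-205 \right)}\right) \left(w{\left(195 \right)} + l{\left(76 \right)}\right) = \left(6184 + \frac{1}{109 - 205}\right) \left(\left(17 - \frac{195}{2}\right) - 3\right) = \left(6184 + \frac{1}{-96}\right) \left(\left(17 - \frac{195}{2}\right) - 3\right) = \left(6184 - \frac{1}{96}\right) \left(- \frac{161}{2} - 3\right) = \frac{593663}{96} \left(- \frac{167}{2}\right) = - \frac{99141721}{192}$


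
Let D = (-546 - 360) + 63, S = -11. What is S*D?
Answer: 9273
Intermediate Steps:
D = -843 (D = -906 + 63 = -843)
S*D = -11*(-843) = 9273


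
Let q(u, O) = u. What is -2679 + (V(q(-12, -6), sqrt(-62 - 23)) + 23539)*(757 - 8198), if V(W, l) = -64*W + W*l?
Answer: -180871066 + 89292*I*sqrt(85) ≈ -1.8087e+8 + 8.2323e+5*I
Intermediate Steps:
-2679 + (V(q(-12, -6), sqrt(-62 - 23)) + 23539)*(757 - 8198) = -2679 + (-12*(-64 + sqrt(-62 - 23)) + 23539)*(757 - 8198) = -2679 + (-12*(-64 + sqrt(-85)) + 23539)*(-7441) = -2679 + (-12*(-64 + I*sqrt(85)) + 23539)*(-7441) = -2679 + ((768 - 12*I*sqrt(85)) + 23539)*(-7441) = -2679 + (24307 - 12*I*sqrt(85))*(-7441) = -2679 + (-180868387 + 89292*I*sqrt(85)) = -180871066 + 89292*I*sqrt(85)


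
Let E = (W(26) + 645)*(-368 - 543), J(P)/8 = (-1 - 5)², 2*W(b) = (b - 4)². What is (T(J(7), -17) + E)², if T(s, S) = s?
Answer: 652490757361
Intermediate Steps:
W(b) = (-4 + b)²/2 (W(b) = (b - 4)²/2 = (-4 + b)²/2)
J(P) = 288 (J(P) = 8*(-1 - 5)² = 8*(-6)² = 8*36 = 288)
E = -808057 (E = ((-4 + 26)²/2 + 645)*(-368 - 543) = ((½)*22² + 645)*(-911) = ((½)*484 + 645)*(-911) = (242 + 645)*(-911) = 887*(-911) = -808057)
(T(J(7), -17) + E)² = (288 - 808057)² = (-807769)² = 652490757361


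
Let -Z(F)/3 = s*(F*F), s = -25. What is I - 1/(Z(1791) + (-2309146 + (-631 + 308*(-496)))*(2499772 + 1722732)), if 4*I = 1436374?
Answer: 7467611856137735137/20795731073210 ≈ 3.5909e+5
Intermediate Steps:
I = 718187/2 (I = (¼)*1436374 = 718187/2 ≈ 3.5909e+5)
Z(F) = 75*F² (Z(F) = -(-75)*F*F = -(-75)*F² = 75*F²)
I - 1/(Z(1791) + (-2309146 + (-631 + 308*(-496)))*(2499772 + 1722732)) = 718187/2 - 1/(75*1791² + (-2309146 + (-631 + 308*(-496)))*(2499772 + 1722732)) = 718187/2 - 1/(75*3207681 + (-2309146 + (-631 - 152768))*4222504) = 718187/2 - 1/(240576075 + (-2309146 - 153399)*4222504) = 718187/2 - 1/(240576075 - 2462545*4222504) = 718187/2 - 1/(240576075 - 10398106112680) = 718187/2 - 1/(-10397865536605) = 718187/2 - 1*(-1/10397865536605) = 718187/2 + 1/10397865536605 = 7467611856137735137/20795731073210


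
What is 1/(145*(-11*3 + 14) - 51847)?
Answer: -1/54602 ≈ -1.8314e-5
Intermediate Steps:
1/(145*(-11*3 + 14) - 51847) = 1/(145*(-33 + 14) - 51847) = 1/(145*(-19) - 51847) = 1/(-2755 - 51847) = 1/(-54602) = -1/54602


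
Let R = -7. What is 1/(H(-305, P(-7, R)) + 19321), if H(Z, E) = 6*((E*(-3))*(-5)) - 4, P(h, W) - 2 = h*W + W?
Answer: 1/23277 ≈ 4.2961e-5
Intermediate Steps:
P(h, W) = 2 + W + W*h (P(h, W) = 2 + (h*W + W) = 2 + (W*h + W) = 2 + (W + W*h) = 2 + W + W*h)
H(Z, E) = -4 + 90*E (H(Z, E) = 6*(-3*E*(-5)) - 4 = 6*(15*E) - 4 = 90*E - 4 = -4 + 90*E)
1/(H(-305, P(-7, R)) + 19321) = 1/((-4 + 90*(2 - 7 - 7*(-7))) + 19321) = 1/((-4 + 90*(2 - 7 + 49)) + 19321) = 1/((-4 + 90*44) + 19321) = 1/((-4 + 3960) + 19321) = 1/(3956 + 19321) = 1/23277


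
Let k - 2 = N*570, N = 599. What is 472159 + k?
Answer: 813591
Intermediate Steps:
k = 341432 (k = 2 + 599*570 = 2 + 341430 = 341432)
472159 + k = 472159 + 341432 = 813591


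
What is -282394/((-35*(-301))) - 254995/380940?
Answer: -450047113/16380420 ≈ -27.475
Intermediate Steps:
-282394/((-35*(-301))) - 254995/380940 = -282394/10535 - 254995*1/380940 = -282394*1/10535 - 50999/76188 = -40342/1505 - 50999/76188 = -450047113/16380420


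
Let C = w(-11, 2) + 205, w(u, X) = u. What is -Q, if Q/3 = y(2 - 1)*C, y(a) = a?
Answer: -582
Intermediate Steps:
C = 194 (C = -11 + 205 = 194)
Q = 582 (Q = 3*((2 - 1)*194) = 3*(1*194) = 3*194 = 582)
-Q = -1*582 = -582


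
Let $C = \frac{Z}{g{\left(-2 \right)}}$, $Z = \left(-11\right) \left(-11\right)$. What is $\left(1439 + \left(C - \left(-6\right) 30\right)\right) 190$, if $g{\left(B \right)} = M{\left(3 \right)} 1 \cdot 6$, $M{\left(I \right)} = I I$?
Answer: $\frac{8316965}{27} \approx 3.0804 \cdot 10^{5}$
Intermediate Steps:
$M{\left(I \right)} = I^{2}$
$Z = 121$
$g{\left(B \right)} = 54$ ($g{\left(B \right)} = 3^{2} \cdot 1 \cdot 6 = 9 \cdot 1 \cdot 6 = 9 \cdot 6 = 54$)
$C = \frac{121}{54} \approx 2.2407$
$\left(1439 + \left(C - \left(-6\right) 30\right)\right) 190 = \left(1439 - \left(- \frac{121}{54} - 180\right)\right) 190 = \left(1439 + \left(\frac{121}{54} - -180\right)\right) 190 = \left(1439 + \left(\frac{121}{54} + 180\right)\right) 190 = \left(1439 + \frac{9841}{54}\right) 190 = \frac{87547}{54} \cdot 190 = \frac{8316965}{27}$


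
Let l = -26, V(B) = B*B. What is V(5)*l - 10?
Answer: -660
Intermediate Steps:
V(B) = B²
V(5)*l - 10 = 5²*(-26) - 10 = 25*(-26) - 10 = -650 - 10 = -660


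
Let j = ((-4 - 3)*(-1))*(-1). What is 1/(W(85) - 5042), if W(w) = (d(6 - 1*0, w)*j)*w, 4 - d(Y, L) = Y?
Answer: -1/3852 ≈ -0.00025961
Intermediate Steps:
d(Y, L) = 4 - Y
j = -7 (j = -7*(-1)*(-1) = 7*(-1) = -7)
W(w) = 14*w (W(w) = ((4 - (6 - 1*0))*(-7))*w = ((4 - (6 + 0))*(-7))*w = ((4 - 1*6)*(-7))*w = ((4 - 6)*(-7))*w = (-2*(-7))*w = 14*w)
1/(W(85) - 5042) = 1/(14*85 - 5042) = 1/(1190 - 5042) = 1/(-3852) = -1/3852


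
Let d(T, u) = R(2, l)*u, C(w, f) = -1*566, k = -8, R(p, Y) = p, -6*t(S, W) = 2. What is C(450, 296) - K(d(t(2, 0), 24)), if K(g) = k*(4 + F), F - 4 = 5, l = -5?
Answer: -462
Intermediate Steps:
t(S, W) = -⅓ (t(S, W) = -⅙*2 = -⅓)
F = 9 (F = 4 + 5 = 9)
C(w, f) = -566
d(T, u) = 2*u
K(g) = -104 (K(g) = -8*(4 + 9) = -8*13 = -104)
C(450, 296) - K(d(t(2, 0), 24)) = -566 - 1*(-104) = -566 + 104 = -462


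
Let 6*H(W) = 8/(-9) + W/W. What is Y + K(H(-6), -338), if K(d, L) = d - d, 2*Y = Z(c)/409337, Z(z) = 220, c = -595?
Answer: 110/409337 ≈ 0.00026873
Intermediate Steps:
H(W) = 1/54 (H(W) = (8/(-9) + W/W)/6 = (8*(-1/9) + 1)/6 = (-8/9 + 1)/6 = (1/6)*(1/9) = 1/54)
Y = 110/409337 (Y = (220/409337)/2 = (220*(1/409337))/2 = (1/2)*(220/409337) = 110/409337 ≈ 0.00026873)
K(d, L) = 0
Y + K(H(-6), -338) = 110/409337 + 0 = 110/409337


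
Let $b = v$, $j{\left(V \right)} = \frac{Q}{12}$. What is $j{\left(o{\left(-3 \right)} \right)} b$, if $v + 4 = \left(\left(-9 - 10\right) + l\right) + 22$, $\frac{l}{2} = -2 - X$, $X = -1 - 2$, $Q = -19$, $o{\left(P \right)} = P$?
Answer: $- \frac{19}{12} \approx -1.5833$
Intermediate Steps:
$j{\left(V \right)} = - \frac{19}{12}$
$X = -3$ ($X = -1 - 2 = -3$)
$l = 2$ ($l = 2 \left(-2 - -3\right) = 2 \left(-2 + 3\right) = 2 \cdot 1 = 2$)
$v = 1$ ($v = -4 + \left(\left(\left(-9 - 10\right) + 2\right) + 22\right) = -4 + \left(\left(-19 + 2\right) + 22\right) = -4 + \left(-17 + 22\right) = -4 + 5 = 1$)
$b = 1$
$j{\left(o{\left(-3 \right)} \right)} b = \left(- \frac{19}{12}\right) 1 = - \frac{19}{12}$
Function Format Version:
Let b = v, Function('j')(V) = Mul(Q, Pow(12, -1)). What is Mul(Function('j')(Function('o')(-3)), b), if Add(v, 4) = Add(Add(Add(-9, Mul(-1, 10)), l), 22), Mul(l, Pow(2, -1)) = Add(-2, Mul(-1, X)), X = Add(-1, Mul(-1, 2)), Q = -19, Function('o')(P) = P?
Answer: Rational(-19, 12) ≈ -1.5833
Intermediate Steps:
Function('j')(V) = Rational(-19, 12) (Function('j')(V) = Mul(-19, Pow(12, -1)) = Mul(-19, Rational(1, 12)) = Rational(-19, 12))
X = -3 (X = Add(-1, -2) = -3)
l = 2 (l = Mul(2, Add(-2, Mul(-1, -3))) = Mul(2, Add(-2, 3)) = Mul(2, 1) = 2)
v = 1 (v = Add(-4, Add(Add(Add(-9, Mul(-1, 10)), 2), 22)) = Add(-4, Add(Add(Add(-9, -10), 2), 22)) = Add(-4, Add(Add(-19, 2), 22)) = Add(-4, Add(-17, 22)) = Add(-4, 5) = 1)
b = 1
Mul(Function('j')(Function('o')(-3)), b) = Mul(Rational(-19, 12), 1) = Rational(-19, 12)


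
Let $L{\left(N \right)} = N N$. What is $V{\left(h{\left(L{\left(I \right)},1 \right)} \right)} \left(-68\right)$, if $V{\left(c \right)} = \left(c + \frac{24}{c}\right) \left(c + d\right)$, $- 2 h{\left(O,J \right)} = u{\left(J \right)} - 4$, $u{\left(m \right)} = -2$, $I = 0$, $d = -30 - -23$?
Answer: $2992$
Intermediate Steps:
$d = -7$ ($d = -30 + 23 = -7$)
$L{\left(N \right)} = N^{2}$
$h{\left(O,J \right)} = 3$ ($h{\left(O,J \right)} = - \frac{-2 - 4}{2} = \left(- \frac{1}{2}\right) \left(-6\right) = 3$)
$V{\left(c \right)} = \left(-7 + c\right) \left(c + \frac{24}{c}\right)$ ($V{\left(c \right)} = \left(c + \frac{24}{c}\right) \left(c - 7\right) = \left(c + \frac{24}{c}\right) \left(-7 + c\right) = \left(-7 + c\right) \left(c + \frac{24}{c}\right)$)
$V{\left(h{\left(L{\left(I \right)},1 \right)} \right)} \left(-68\right) = \left(24 + 3^{2} - \frac{168}{3} - 21\right) \left(-68\right) = \left(24 + 9 - 56 - 21\right) \left(-68\right) = \left(-44\right) \left(-68\right) = 2992$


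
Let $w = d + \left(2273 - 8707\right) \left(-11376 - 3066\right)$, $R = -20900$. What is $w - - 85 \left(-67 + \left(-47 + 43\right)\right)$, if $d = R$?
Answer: $92892893$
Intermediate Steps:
$d = -20900$
$w = 92898928$ ($w = -20900 + \left(2273 - 8707\right) \left(-11376 - 3066\right) = -20900 - -92919828 = -20900 + 92919828 = 92898928$)
$w - - 85 \left(-67 + \left(-47 + 43\right)\right) = 92898928 - - 85 \left(-67 + \left(-47 + 43\right)\right) = 92898928 - - 85 \left(-67 - 4\right) = 92898928 - \left(-85\right) \left(-71\right) = 92898928 - 6035 = 92892893$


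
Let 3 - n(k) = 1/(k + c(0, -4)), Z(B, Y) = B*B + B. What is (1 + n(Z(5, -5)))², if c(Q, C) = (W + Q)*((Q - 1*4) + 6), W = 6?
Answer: 27889/1764 ≈ 15.810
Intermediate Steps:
c(Q, C) = (2 + Q)*(6 + Q) (c(Q, C) = (6 + Q)*((Q - 1*4) + 6) = (6 + Q)*((Q - 4) + 6) = (6 + Q)*((-4 + Q) + 6) = (6 + Q)*(2 + Q) = (2 + Q)*(6 + Q))
Z(B, Y) = B + B² (Z(B, Y) = B² + B = B + B²)
n(k) = 3 - 1/(12 + k) (n(k) = 3 - 1/(k + (12 + 0² + 8*0)) = 3 - 1/(k + (12 + 0 + 0)) = 3 - 1/(k + 12) = 3 - 1/(12 + k))
(1 + n(Z(5, -5)))² = (1 + (35 + 3*(5*(1 + 5)))/(12 + 5*(1 + 5)))² = (1 + (35 + 3*(5*6))/(12 + 5*6))² = (1 + (35 + 3*30)/(12 + 30))² = (1 + (35 + 90)/42)² = (1 + (1/42)*125)² = (1 + 125/42)² = (167/42)² = 27889/1764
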